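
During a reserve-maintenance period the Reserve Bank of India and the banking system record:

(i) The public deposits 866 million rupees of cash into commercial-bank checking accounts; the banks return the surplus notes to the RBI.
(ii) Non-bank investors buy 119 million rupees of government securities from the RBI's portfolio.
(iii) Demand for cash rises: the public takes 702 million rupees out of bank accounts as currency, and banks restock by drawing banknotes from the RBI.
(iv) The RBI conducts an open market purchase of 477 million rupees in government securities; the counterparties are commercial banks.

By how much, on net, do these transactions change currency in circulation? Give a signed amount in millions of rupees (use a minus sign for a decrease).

RBI balance sheet:
  Assets:      Securities +358M
  Liabilities: Bank reserves +522M, Currency in circulation −164M
Commercial banking system:
  Assets:      Reserves at CB +522M, Securities −477M
  Liabilities: Checkable deposits +45M
So the change in currency in circulation is -164 million.

-164 million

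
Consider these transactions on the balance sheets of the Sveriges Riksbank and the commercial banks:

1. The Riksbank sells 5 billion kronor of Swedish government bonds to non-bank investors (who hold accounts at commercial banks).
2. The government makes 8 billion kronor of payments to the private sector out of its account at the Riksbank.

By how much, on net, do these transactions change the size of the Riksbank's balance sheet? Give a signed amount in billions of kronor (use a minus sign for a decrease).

-5 billion

Asset sale (to non-banks) 5 billion kronor: a Riksbank asset is shed → −5B.
Government spending 8 billion kronor: only the composition of liabilities changes → 0.
Net: −5 + 0 = -5 billion.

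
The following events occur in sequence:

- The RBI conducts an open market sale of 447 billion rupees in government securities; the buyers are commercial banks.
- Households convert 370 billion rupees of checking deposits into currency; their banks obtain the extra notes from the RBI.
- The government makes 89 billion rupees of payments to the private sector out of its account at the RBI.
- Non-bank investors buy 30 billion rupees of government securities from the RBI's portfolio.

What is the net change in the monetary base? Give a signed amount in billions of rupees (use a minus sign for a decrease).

-388 billion

OMO sale (to banks) 447 billion rupees: RBI balance sheet contracts → −447B.
Currency withdrawal 370 billion rupees: just a shift between currency and reserves — both are base money → 0.
Government spending 89 billion rupees: a non-base liability converts back to reserves → +89B.
Asset sale (to non-banks) 30 billion rupees: RBI balance sheet contracts → −30B.
Net: −447 + 0 + 89 − 30 = -388 billion.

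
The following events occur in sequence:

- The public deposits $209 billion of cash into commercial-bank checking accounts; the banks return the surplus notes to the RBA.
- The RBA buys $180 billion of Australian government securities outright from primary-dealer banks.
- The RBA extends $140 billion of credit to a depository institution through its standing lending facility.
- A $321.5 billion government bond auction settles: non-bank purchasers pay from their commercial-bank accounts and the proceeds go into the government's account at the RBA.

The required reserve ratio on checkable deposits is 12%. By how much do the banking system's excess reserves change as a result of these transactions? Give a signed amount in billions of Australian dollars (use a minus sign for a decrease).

+$221 billion

Currency deposit $209 billion: reserves +$209B, deposits +$209B.
OMO purchase (from banks) $180 billion: reserves +$180B, deposits 0.
Discount-window loan $140 billion: reserves +$140B, deposits 0.
Government account inflow $321.5 billion: reserves −$321.5B, deposits −$321.5B.
Totals: Δreserves = +$207.5B, Δdeposits = −$112.5B.
Δrequired reserves = 12% × −$112.5B = −$13.5B.
Δexcess reserves = Δreserves − Δrequired = +$207.5B − (−$13.5B) = +$221 billion.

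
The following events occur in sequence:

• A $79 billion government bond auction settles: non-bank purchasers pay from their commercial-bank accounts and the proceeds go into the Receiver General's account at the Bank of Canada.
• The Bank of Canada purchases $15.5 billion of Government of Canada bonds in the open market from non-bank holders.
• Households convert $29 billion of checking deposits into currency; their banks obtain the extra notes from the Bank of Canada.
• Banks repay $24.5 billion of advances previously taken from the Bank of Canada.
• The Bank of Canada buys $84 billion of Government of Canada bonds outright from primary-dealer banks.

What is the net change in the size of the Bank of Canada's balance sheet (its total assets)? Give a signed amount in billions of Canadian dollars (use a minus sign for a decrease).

+$75 billion

Bank of Canada balance sheet:
  Assets:      Securities +$99.5B, Loans to banks −$24.5B
  Liabilities: Bank reserves −$33B, Currency in circulation +$29B, Government deposits +$79B
Change in total Bank of Canada assets = +$75 billion.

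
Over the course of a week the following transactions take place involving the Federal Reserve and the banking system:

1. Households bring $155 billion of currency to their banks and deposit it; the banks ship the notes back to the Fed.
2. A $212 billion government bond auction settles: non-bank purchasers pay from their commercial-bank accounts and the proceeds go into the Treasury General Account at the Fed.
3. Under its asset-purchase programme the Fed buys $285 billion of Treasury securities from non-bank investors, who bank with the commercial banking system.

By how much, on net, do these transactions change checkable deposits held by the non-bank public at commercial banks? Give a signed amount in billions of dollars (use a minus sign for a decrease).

+$228 billion

Fed balance sheet:
  Assets:      Securities +$285B
  Liabilities: Bank reserves +$228B, Currency in circulation −$155B, Government deposits +$212B
Commercial banking system:
  Assets:      Reserves at CB +$228B
  Liabilities: Checkable deposits +$228B
So the change in checkable deposits held by the non-bank public at commercial banks is +$228 billion.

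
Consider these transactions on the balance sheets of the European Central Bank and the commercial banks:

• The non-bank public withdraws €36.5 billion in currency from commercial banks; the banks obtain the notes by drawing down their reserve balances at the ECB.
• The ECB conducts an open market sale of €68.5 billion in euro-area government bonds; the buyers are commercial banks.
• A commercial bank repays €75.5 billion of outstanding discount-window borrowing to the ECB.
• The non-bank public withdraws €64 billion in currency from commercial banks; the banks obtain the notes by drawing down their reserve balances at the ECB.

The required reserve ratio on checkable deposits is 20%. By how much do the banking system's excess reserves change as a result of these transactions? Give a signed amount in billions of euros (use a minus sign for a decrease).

Currency withdrawal €36.5 billion: reserves −€36.5B, deposits −€36.5B.
OMO sale (to banks) €68.5 billion: reserves −€68.5B, deposits 0.
Discount-window repayment €75.5 billion: reserves −€75.5B, deposits 0.
Currency withdrawal €64 billion: reserves −€64B, deposits −€64B.
Totals: Δreserves = −€244.5B, Δdeposits = −€100.5B.
Δrequired reserves = 20% × −€100.5B = −€20.1B.
Δexcess reserves = Δreserves − Δrequired = −€244.5B − (−€20.1B) = -€224.4 billion.

-€224.4 billion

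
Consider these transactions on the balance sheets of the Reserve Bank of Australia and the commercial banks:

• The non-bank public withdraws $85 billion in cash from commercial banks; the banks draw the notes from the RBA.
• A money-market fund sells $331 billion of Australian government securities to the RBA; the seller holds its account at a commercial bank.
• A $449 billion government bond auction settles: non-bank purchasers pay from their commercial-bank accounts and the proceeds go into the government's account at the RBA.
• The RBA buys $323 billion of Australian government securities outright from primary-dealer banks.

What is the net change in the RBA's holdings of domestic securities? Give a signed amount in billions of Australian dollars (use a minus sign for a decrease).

Currency withdrawal $85 billion: the RBA's securities portfolio is untouched → 0.
Asset purchase (from non-banks) $331 billion: securities added to the RBA's portfolio → +$331B.
Government account inflow $449 billion: the RBA's securities portfolio is untouched → 0.
OMO purchase (from banks) $323 billion: securities added to the RBA's portfolio → +$323B.
Net: 0 + 331 + 0 + 323 = +$654 billion.

+$654 billion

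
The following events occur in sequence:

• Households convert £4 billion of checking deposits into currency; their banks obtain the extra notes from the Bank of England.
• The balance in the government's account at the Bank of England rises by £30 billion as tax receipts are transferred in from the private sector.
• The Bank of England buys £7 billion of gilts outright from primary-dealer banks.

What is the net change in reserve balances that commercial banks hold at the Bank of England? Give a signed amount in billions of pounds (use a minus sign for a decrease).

Currency withdrawal £4 billion: banks swap reserves for currency → −£4B.
Government account inflow £30 billion: funds move from bank reserves into the government account → −£30B.
OMO purchase (from banks) £7 billion: the Bank of England pays by crediting reserve accounts → +£7B.
Net: −4 − 30 + 7 = -£27 billion.

-£27 billion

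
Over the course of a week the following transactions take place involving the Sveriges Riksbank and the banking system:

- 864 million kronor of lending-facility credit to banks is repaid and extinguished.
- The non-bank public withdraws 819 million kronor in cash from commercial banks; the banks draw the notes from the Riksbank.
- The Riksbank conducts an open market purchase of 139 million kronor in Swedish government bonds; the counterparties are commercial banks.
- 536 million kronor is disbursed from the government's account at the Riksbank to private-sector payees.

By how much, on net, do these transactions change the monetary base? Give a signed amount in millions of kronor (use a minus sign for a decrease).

-189 million

Discount-window repayment 864 million kronor: Riksbank balance sheet contracts → −864M.
Currency withdrawal 819 million kronor: just a shift between currency and reserves — both are base money → 0.
OMO purchase (from banks) 139 million kronor: Riksbank balance sheet expands → +139M.
Government spending 536 million kronor: a non-base liability converts back to reserves → +536M.
Net: −864 + 0 + 139 + 536 = -189 million.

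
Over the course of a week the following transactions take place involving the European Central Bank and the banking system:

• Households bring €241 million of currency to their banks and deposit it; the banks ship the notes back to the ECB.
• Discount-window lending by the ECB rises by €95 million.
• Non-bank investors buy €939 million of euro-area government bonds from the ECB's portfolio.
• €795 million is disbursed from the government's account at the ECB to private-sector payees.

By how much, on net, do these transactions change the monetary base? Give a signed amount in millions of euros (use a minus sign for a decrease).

Currency deposit €241 million: just a shift between currency and reserves — both are base money → 0.
Discount-window loan €95 million: ECB balance sheet expands → +€95M.
Asset sale (to non-banks) €939 million: ECB balance sheet contracts → −€939M.
Government spending €795 million: a non-base liability converts back to reserves → +€795M.
Net: 0 + 95 − 939 + 795 = -€49 million.

-€49 million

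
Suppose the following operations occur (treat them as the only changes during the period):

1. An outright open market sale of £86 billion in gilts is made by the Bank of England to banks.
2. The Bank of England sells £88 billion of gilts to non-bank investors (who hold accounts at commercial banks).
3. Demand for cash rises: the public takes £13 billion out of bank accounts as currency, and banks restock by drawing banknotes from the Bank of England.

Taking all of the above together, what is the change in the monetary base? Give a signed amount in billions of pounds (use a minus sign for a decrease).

-£174 billion

Bank of England balance sheet:
  Assets:      Securities −£174B
  Liabilities: Bank reserves −£187B, Currency in circulation +£13B
Commercial banking system:
  Assets:      Reserves at CB −£187B, Securities +£86B
  Liabilities: Checkable deposits −£101B
Monetary base = currency + reserves: +£13B + (−£187B) = -£174 billion.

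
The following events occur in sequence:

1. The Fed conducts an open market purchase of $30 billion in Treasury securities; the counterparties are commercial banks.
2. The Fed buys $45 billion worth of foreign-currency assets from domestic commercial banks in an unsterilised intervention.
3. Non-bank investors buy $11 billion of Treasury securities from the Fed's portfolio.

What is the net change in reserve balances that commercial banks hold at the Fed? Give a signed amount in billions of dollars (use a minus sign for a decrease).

OMO purchase (from banks) $30 billion: the Fed pays by crediting reserve accounts → +$30B.
FX purchase $45 billion: the Fed pays by crediting reserve accounts → +$45B.
Asset sale (to non-banks) $11 billion: the non-bank buyers' banks settle from reserves → −$11B.
Net: 30 + 45 − 11 = +$64 billion.

+$64 billion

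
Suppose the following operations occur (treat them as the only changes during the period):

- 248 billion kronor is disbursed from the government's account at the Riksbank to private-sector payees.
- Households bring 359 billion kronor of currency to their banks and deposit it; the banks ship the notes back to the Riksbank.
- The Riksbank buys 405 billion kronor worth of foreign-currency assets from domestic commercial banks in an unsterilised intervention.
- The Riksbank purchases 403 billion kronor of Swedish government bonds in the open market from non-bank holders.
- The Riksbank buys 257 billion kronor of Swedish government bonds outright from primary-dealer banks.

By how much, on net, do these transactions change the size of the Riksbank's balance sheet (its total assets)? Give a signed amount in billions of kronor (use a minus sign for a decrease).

Government spending 248 billion kronor: only the composition of liabilities changes → 0.
Currency deposit 359 billion kronor: only the composition of liabilities changes → 0.
FX purchase 405 billion kronor: a Riksbank asset is acquired → +405B.
Asset purchase (from non-banks) 403 billion kronor: a Riksbank asset is acquired → +403B.
OMO purchase (from banks) 257 billion kronor: a Riksbank asset is acquired → +257B.
Net: 0 + 0 + 405 + 403 + 257 = +1065 billion.

+1065 billion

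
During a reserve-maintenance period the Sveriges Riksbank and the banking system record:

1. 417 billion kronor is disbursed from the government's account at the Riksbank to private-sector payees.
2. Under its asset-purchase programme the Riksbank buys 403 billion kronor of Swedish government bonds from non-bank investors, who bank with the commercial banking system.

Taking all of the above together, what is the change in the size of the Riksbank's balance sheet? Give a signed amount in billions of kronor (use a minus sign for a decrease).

+403 billion

Government spending 417 billion kronor: only the composition of liabilities changes → 0.
Asset purchase (from non-banks) 403 billion kronor: a Riksbank asset is acquired → +403B.
Net: 0 + 403 = +403 billion.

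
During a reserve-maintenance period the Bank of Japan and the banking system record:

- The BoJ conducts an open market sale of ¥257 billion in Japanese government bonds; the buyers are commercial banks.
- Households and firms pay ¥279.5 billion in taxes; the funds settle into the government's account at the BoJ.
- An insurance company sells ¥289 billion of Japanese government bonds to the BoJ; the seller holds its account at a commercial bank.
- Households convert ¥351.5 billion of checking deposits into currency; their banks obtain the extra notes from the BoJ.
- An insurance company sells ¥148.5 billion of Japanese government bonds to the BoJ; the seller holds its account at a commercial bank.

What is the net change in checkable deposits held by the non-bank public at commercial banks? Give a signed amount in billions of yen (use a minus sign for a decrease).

OMO sale (to banks) ¥257 billion: the counterparty is a bank, so public deposits are unchanged → 0.
Government account inflow ¥279.5 billion: non-bank counterparties' bank balances fall → −¥279.5B.
Asset purchase (from non-banks) ¥289 billion: non-bank counterparties' bank balances rise → +¥289B.
Currency withdrawal ¥351.5 billion: non-bank counterparties' bank balances fall → −¥351.5B.
Asset purchase (from non-banks) ¥148.5 billion: non-bank counterparties' bank balances rise → +¥148.5B.
Net: 0 − 279.5 + 289 − 351.5 + 148.5 = -¥193.5 billion.

-¥193.5 billion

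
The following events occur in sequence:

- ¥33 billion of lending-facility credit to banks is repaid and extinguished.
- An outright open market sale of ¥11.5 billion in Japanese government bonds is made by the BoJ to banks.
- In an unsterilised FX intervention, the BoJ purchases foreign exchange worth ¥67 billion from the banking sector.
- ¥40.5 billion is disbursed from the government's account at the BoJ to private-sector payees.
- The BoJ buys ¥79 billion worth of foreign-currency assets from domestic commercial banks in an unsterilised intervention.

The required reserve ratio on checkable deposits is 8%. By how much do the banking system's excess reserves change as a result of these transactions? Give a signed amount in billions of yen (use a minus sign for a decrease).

+¥138.76 billion

Discount-window repayment ¥33 billion: reserves −¥33B, deposits 0.
OMO sale (to banks) ¥11.5 billion: reserves −¥11.5B, deposits 0.
FX purchase ¥67 billion: reserves +¥67B, deposits 0.
Government spending ¥40.5 billion: reserves +¥40.5B, deposits +¥40.5B.
FX purchase ¥79 billion: reserves +¥79B, deposits 0.
Totals: Δreserves = +¥142B, Δdeposits = +¥40.5B.
Δrequired reserves = 8% × +¥40.5B = +¥3.24B.
Δexcess reserves = Δreserves − Δrequired = +¥142B − (+¥3.24B) = +¥138.76 billion.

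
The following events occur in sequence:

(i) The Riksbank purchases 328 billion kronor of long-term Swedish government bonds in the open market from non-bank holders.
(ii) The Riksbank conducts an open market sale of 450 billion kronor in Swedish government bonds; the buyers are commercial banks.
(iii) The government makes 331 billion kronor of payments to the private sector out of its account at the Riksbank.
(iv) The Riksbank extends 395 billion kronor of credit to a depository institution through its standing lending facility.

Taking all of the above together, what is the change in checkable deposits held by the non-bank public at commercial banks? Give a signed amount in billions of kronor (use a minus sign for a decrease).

+659 billion

Riksbank balance sheet:
  Assets:      Securities −122B, Loans to banks +395B
  Liabilities: Bank reserves +604B, Government deposits −331B
Commercial banking system:
  Assets:      Reserves at CB +604B, Securities +450B
  Liabilities: Checkable deposits +659B, Borrowings from CB +395B
So the change in checkable deposits held by the non-bank public at commercial banks is +659 billion.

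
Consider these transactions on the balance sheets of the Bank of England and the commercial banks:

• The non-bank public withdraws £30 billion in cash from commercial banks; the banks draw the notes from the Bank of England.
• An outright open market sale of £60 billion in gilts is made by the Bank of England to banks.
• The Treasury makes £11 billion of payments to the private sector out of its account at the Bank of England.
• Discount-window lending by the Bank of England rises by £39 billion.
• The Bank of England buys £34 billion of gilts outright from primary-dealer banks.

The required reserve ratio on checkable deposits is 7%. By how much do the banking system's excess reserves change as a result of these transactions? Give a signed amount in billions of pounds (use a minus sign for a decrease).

Currency withdrawal £30 billion: reserves −£30B, deposits −£30B.
OMO sale (to banks) £60 billion: reserves −£60B, deposits 0.
Government spending £11 billion: reserves +£11B, deposits +£11B.
Discount-window loan £39 billion: reserves +£39B, deposits 0.
OMO purchase (from banks) £34 billion: reserves +£34B, deposits 0.
Totals: Δreserves = −£6B, Δdeposits = −£19B.
Δrequired reserves = 7% × −£19B = −£1.33B.
Δexcess reserves = Δreserves − Δrequired = −£6B − (−£1.33B) = -£4.67 billion.

-£4.67 billion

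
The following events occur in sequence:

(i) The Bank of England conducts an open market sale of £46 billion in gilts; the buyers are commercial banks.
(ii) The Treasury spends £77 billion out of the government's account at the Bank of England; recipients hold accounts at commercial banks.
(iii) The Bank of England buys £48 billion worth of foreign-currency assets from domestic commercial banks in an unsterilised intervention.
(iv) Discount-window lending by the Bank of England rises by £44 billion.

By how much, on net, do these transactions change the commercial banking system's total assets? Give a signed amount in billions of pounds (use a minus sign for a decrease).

OMO sale (to banks) £46 billion: just an asset swap on bank balance sheets → 0.
Government spending £77 billion: bank balance sheets expand → +£77B.
FX purchase £48 billion: just an asset swap on bank balance sheets → 0.
Discount-window loan £44 billion: bank balance sheets expand → +£44B.
Net: 0 + 77 + 0 + 44 = +£121 billion.

+£121 billion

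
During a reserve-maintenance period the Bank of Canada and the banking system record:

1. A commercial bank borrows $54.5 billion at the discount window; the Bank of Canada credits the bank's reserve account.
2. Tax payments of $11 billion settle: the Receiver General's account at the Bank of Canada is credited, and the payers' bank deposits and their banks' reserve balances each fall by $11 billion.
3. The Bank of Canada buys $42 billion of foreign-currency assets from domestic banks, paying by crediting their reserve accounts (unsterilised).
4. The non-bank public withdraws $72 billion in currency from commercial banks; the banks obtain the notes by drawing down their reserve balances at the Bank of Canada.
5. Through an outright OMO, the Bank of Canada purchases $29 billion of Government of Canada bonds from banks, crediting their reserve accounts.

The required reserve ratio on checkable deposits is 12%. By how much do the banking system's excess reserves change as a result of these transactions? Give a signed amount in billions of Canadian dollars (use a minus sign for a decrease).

+$52.46 billion

Discount-window loan $54.5 billion: reserves +$54.5B, deposits 0.
Government account inflow $11 billion: reserves −$11B, deposits −$11B.
FX purchase $42 billion: reserves +$42B, deposits 0.
Currency withdrawal $72 billion: reserves −$72B, deposits −$72B.
OMO purchase (from banks) $29 billion: reserves +$29B, deposits 0.
Totals: Δreserves = +$42.5B, Δdeposits = −$83B.
Δrequired reserves = 12% × −$83B = −$9.96B.
Δexcess reserves = Δreserves − Δrequired = +$42.5B − (−$9.96B) = +$52.46 billion.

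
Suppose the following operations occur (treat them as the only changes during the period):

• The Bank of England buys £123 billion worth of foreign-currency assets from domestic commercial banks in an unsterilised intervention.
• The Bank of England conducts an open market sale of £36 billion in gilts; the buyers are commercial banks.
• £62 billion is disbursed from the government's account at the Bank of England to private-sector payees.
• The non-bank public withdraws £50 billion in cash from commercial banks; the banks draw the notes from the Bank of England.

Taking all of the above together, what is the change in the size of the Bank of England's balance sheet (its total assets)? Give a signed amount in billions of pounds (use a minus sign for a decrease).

FX purchase £123 billion: a Bank of England asset is acquired → +£123B.
OMO sale (to banks) £36 billion: a Bank of England asset is shed → −£36B.
Government spending £62 billion: only the composition of liabilities changes → 0.
Currency withdrawal £50 billion: only the composition of liabilities changes → 0.
Net: 123 − 36 + 0 + 0 = +£87 billion.

+£87 billion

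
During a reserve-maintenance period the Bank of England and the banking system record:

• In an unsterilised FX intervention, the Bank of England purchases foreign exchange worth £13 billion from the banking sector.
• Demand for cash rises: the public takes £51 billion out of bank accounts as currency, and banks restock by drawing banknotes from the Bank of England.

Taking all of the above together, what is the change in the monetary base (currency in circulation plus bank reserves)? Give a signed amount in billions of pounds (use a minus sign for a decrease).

+£13 billion

Bank of England balance sheet:
  Assets:      Foreign assets +£13B
  Liabilities: Bank reserves −£38B, Currency in circulation +£51B
Commercial banking system:
  Assets:      Reserves at CB −£38B, Foreign assets −£13B
  Liabilities: Checkable deposits −£51B
Monetary base = currency + reserves: +£51B + (−£38B) = +£13 billion.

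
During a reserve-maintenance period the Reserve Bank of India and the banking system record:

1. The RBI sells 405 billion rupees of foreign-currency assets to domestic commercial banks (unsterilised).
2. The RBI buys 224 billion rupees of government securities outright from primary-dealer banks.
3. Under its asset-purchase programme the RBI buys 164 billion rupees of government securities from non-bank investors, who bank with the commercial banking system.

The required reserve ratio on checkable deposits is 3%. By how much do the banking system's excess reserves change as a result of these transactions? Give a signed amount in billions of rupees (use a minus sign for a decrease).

-21.92 billion

FX sale 405 billion rupees: reserves −405B, deposits 0.
OMO purchase (from banks) 224 billion rupees: reserves +224B, deposits 0.
Asset purchase (from non-banks) 164 billion rupees: reserves +164B, deposits +164B.
Totals: Δreserves = −17B, Δdeposits = +164B.
Δrequired reserves = 3% × +164B = +4.92B.
Δexcess reserves = Δreserves − Δrequired = −17B − (+4.92B) = -21.92 billion.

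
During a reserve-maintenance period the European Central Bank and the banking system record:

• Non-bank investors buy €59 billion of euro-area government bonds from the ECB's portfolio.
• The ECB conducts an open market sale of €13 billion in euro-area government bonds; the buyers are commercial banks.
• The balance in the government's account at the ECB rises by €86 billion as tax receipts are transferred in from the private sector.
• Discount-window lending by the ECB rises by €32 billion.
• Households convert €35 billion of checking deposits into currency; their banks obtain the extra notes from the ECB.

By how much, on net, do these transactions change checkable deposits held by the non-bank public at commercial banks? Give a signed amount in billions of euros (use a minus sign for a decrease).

Asset sale (to non-banks) €59 billion: non-bank counterparties' bank balances fall → −€59B.
OMO sale (to banks) €13 billion: the counterparty is a bank, so public deposits are unchanged → 0.
Government account inflow €86 billion: non-bank counterparties' bank balances fall → −€86B.
Discount-window loan €32 billion: the counterparty is a bank, so public deposits are unchanged → 0.
Currency withdrawal €35 billion: non-bank counterparties' bank balances fall → −€35B.
Net: −59 + 0 − 86 + 0 − 35 = -€180 billion.

-€180 billion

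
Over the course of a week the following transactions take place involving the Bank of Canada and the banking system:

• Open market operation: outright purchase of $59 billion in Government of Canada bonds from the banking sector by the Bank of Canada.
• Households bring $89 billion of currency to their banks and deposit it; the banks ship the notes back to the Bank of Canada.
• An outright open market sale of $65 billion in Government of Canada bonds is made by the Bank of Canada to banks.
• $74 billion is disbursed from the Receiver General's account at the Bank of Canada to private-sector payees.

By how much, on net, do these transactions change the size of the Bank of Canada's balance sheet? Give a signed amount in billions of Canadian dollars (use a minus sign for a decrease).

Bank of Canada balance sheet:
  Assets:      Securities −$6B
  Liabilities: Bank reserves +$157B, Currency in circulation −$89B, Government deposits −$74B
Change in total Bank of Canada assets = -$6 billion.

-$6 billion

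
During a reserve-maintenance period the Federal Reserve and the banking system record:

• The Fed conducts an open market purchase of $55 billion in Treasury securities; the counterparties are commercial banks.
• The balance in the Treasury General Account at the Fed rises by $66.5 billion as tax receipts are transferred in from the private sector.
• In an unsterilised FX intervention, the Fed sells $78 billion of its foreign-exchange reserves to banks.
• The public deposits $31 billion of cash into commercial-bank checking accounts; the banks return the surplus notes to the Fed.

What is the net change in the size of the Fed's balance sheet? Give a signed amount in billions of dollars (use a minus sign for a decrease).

Fed balance sheet:
  Assets:      Securities +$55B, Foreign assets −$78B
  Liabilities: Bank reserves −$58.5B, Currency in circulation −$31B, Government deposits +$66.5B
Commercial banking system:
  Assets:      Reserves at CB −$58.5B, Securities −$55B, Foreign assets +$78B
  Liabilities: Checkable deposits −$35.5B
Change in total Fed assets = -$23 billion.

-$23 billion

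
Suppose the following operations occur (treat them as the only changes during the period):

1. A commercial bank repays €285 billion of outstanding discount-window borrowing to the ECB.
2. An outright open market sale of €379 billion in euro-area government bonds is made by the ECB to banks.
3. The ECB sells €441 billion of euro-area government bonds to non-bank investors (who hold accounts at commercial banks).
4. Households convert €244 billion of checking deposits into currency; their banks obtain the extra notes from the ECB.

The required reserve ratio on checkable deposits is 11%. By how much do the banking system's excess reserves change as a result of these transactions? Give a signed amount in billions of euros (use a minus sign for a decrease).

Discount-window repayment €285 billion: reserves −€285B, deposits 0.
OMO sale (to banks) €379 billion: reserves −€379B, deposits 0.
Asset sale (to non-banks) €441 billion: reserves −€441B, deposits −€441B.
Currency withdrawal €244 billion: reserves −€244B, deposits −€244B.
Totals: Δreserves = −€1349B, Δdeposits = −€685B.
Δrequired reserves = 11% × −€685B = −€75.35B.
Δexcess reserves = Δreserves − Δrequired = −€1349B − (−€75.35B) = -€1273.65 billion.

-€1273.65 billion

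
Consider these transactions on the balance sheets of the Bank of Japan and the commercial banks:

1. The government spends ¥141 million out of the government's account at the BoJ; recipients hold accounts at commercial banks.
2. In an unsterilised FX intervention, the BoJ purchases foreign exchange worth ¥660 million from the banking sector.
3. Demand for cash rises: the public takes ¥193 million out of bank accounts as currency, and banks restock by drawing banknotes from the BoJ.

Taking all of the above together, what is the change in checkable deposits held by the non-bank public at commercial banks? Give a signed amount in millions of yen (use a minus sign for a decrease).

-¥52 million

BoJ balance sheet:
  Assets:      Foreign assets +¥660M
  Liabilities: Bank reserves +¥608M, Currency in circulation +¥193M, Government deposits −¥141M
Commercial banking system:
  Assets:      Reserves at CB +¥608M, Foreign assets −¥660M
  Liabilities: Checkable deposits −¥52M
So the change in checkable deposits held by the non-bank public at commercial banks is -¥52 million.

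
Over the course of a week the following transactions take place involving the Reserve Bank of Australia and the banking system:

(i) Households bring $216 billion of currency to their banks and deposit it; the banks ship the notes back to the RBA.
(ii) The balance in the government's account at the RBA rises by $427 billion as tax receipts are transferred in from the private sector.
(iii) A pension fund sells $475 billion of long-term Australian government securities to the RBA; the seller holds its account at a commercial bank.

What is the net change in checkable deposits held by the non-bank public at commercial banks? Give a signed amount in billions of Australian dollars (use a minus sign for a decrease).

+$264 billion

Currency deposit $216 billion: non-bank counterparties' bank balances rise → +$216B.
Government account inflow $427 billion: non-bank counterparties' bank balances fall → −$427B.
Asset purchase (from non-banks) $475 billion: non-bank counterparties' bank balances rise → +$475B.
Net: 216 − 427 + 475 = +$264 billion.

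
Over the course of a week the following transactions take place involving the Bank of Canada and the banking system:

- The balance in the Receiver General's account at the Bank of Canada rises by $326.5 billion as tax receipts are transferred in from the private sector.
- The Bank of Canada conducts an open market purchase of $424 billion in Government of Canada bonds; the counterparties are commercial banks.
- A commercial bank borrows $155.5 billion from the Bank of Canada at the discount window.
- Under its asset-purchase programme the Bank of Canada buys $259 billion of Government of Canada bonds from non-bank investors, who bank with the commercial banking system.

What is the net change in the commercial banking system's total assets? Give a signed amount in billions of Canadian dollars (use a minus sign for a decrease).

+$88 billion

Bank of Canada balance sheet:
  Assets:      Securities +$683B, Loans to banks +$155.5B
  Liabilities: Bank reserves +$512B, Government deposits +$326.5B
Commercial banking system:
  Assets:      Reserves at CB +$512B, Securities −$424B
  Liabilities: Checkable deposits −$67.5B, Borrowings from CB +$155.5B
Change in total bank assets = +$88 billion.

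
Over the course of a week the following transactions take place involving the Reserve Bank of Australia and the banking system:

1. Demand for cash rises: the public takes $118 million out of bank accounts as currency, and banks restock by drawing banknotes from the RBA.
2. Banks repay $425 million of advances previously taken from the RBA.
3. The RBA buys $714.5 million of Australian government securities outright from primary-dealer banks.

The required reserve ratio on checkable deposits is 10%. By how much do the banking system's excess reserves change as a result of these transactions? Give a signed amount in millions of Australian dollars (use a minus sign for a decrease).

+$183.3 million

Currency withdrawal $118 million: reserves −$118M, deposits −$118M.
Discount-window repayment $425 million: reserves −$425M, deposits 0.
OMO purchase (from banks) $714.5 million: reserves +$714.5M, deposits 0.
Totals: Δreserves = +$171.5M, Δdeposits = −$118M.
Δrequired reserves = 10% × −$118M = −$11.8M.
Δexcess reserves = Δreserves − Δrequired = +$171.5M − (−$11.8M) = +$183.3 million.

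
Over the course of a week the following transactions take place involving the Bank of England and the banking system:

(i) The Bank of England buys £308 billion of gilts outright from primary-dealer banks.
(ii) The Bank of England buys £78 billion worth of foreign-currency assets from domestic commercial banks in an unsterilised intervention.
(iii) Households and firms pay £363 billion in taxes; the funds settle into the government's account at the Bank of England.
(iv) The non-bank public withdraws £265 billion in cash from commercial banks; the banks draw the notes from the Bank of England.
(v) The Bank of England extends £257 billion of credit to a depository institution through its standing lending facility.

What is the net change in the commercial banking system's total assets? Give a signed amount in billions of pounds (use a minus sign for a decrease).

OMO purchase (from banks) £308 billion: just an asset swap on bank balance sheets → 0.
FX purchase £78 billion: just an asset swap on bank balance sheets → 0.
Government account inflow £363 billion: bank balance sheets shrink → −£363B.
Currency withdrawal £265 billion: bank balance sheets shrink → −£265B.
Discount-window loan £257 billion: bank balance sheets expand → +£257B.
Net: 0 + 0 − 363 − 265 + 257 = -£371 billion.

-£371 billion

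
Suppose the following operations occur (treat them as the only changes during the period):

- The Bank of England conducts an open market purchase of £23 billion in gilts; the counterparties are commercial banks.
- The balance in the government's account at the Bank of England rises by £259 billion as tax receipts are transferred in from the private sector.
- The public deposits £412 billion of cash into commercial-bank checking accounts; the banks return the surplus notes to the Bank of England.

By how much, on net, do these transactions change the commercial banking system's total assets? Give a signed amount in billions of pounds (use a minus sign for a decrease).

Bank of England balance sheet:
  Assets:      Securities +£23B
  Liabilities: Bank reserves +£176B, Currency in circulation −£412B, Government deposits +£259B
Commercial banking system:
  Assets:      Reserves at CB +£176B, Securities −£23B
  Liabilities: Checkable deposits +£153B
Change in total bank assets = +£153 billion.

+£153 billion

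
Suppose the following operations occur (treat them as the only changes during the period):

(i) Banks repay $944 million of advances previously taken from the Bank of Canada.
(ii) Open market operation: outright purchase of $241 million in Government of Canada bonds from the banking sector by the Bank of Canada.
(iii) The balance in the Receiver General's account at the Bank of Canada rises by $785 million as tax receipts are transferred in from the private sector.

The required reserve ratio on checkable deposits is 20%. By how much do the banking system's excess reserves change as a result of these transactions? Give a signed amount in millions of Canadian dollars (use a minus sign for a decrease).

-$1331 million

Discount-window repayment $944 million: reserves −$944M, deposits 0.
OMO purchase (from banks) $241 million: reserves +$241M, deposits 0.
Government account inflow $785 million: reserves −$785M, deposits −$785M.
Totals: Δreserves = −$1488M, Δdeposits = −$785M.
Δrequired reserves = 20% × −$785M = −$157M.
Δexcess reserves = Δreserves − Δrequired = −$1488M − (−$157M) = -$1331 million.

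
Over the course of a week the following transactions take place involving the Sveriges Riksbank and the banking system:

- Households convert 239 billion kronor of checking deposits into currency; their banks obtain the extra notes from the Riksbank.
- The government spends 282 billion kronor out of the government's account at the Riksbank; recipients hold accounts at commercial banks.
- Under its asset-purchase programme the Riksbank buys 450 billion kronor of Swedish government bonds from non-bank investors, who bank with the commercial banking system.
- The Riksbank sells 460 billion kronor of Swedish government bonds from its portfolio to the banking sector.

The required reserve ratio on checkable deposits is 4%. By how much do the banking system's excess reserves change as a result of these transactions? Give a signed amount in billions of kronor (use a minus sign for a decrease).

Currency withdrawal 239 billion kronor: reserves −239B, deposits −239B.
Government spending 282 billion kronor: reserves +282B, deposits +282B.
Asset purchase (from non-banks) 450 billion kronor: reserves +450B, deposits +450B.
OMO sale (to banks) 460 billion kronor: reserves −460B, deposits 0.
Totals: Δreserves = +33B, Δdeposits = +493B.
Δrequired reserves = 4% × +493B = +19.72B.
Δexcess reserves = Δreserves − Δrequired = +33B − (+19.72B) = +13.28 billion.

+13.28 billion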